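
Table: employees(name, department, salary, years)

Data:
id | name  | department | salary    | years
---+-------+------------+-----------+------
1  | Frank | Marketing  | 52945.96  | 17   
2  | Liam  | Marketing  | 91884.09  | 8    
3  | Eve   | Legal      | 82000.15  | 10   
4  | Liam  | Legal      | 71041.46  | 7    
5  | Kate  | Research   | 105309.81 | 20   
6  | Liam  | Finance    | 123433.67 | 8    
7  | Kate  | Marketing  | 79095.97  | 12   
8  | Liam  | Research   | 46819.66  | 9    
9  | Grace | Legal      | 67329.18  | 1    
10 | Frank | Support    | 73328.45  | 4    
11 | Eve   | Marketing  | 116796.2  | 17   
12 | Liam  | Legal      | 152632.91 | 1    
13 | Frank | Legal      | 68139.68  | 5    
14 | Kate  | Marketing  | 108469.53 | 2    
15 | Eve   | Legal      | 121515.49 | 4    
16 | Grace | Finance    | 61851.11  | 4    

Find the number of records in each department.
SELECT department, COUNT(*) as count
FROM employees
GROUP BY department

Result:
  Finance: 2
  Legal: 6
  Marketing: 5
  Research: 2
  Support: 1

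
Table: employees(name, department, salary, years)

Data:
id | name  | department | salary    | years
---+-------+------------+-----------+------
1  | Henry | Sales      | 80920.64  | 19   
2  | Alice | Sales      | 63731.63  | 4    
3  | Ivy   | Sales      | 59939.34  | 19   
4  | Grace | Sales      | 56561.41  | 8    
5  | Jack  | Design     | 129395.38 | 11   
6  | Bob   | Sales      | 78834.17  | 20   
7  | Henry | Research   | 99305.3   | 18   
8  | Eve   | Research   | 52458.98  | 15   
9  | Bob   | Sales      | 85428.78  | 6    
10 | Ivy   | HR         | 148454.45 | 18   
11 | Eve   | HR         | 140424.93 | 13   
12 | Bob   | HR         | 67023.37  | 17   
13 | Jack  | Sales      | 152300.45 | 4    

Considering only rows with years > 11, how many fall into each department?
SELECT department, COUNT(*)
FROM employees
WHERE years > 11
GROUP BY department

Note: WHERE filters rows before grouping.

Result:
  HR: 3
  Research: 2
  Sales: 3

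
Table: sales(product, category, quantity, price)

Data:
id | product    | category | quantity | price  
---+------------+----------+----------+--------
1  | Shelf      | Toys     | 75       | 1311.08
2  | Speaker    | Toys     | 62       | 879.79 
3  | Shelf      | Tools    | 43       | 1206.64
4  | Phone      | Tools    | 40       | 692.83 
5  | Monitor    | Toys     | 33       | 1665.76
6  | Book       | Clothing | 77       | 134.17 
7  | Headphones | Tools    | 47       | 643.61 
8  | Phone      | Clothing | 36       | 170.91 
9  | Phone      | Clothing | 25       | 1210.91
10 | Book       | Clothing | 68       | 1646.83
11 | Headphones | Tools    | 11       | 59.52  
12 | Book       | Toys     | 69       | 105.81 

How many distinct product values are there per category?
SELECT category, COUNT(DISTINCT product)
FROM sales
GROUP BY category

Result:
  Clothing: 2 distinct
  Tools: 3 distinct
  Toys: 4 distinct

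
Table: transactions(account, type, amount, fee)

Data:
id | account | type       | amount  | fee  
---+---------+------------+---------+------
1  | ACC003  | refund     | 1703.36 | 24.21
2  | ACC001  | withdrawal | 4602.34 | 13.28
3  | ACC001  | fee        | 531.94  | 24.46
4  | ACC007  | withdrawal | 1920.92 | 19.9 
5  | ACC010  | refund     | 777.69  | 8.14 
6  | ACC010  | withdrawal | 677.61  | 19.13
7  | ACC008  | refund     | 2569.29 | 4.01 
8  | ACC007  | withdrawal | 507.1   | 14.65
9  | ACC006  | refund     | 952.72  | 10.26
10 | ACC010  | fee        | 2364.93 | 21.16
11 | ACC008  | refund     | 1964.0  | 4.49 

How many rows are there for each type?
SELECT type, COUNT(*) as count
FROM transactions
GROUP BY type

Result:
  fee: 2
  refund: 5
  withdrawal: 4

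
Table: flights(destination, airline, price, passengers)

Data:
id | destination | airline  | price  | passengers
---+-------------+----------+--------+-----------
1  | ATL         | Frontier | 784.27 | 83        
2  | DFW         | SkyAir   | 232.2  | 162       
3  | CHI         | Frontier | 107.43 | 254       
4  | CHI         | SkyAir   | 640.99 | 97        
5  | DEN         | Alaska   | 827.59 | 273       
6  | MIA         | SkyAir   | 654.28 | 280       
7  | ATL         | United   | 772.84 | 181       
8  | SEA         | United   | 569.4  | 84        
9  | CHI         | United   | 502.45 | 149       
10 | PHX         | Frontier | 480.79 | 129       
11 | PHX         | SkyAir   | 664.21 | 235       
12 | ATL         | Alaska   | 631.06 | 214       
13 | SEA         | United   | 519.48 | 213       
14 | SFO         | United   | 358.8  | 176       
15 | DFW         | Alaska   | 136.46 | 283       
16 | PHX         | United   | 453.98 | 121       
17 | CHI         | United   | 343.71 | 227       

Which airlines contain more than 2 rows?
SELECT airline, COUNT(*) as cnt
FROM flights
GROUP BY airline
HAVING COUNT(*) > 2

Result:
  Alaska: 3
  Frontier: 3
  SkyAir: 4
  United: 7

Note: HAVING filters groups after aggregation, WHERE filters rows before.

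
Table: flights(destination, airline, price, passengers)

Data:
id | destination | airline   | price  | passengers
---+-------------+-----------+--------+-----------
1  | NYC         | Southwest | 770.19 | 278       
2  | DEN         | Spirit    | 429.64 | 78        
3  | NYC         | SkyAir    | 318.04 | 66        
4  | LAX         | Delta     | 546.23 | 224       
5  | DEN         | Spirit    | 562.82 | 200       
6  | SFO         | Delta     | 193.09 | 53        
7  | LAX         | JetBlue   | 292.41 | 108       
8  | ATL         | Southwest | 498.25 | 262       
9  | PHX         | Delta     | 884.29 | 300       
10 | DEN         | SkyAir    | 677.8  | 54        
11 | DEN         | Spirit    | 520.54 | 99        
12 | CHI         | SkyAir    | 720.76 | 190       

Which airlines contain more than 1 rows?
SELECT airline, COUNT(*) as cnt
FROM flights
GROUP BY airline
HAVING COUNT(*) > 1

Result:
  Delta: 3
  SkyAir: 3
  Southwest: 2
  Spirit: 3

Note: HAVING filters groups after aggregation, WHERE filters rows before.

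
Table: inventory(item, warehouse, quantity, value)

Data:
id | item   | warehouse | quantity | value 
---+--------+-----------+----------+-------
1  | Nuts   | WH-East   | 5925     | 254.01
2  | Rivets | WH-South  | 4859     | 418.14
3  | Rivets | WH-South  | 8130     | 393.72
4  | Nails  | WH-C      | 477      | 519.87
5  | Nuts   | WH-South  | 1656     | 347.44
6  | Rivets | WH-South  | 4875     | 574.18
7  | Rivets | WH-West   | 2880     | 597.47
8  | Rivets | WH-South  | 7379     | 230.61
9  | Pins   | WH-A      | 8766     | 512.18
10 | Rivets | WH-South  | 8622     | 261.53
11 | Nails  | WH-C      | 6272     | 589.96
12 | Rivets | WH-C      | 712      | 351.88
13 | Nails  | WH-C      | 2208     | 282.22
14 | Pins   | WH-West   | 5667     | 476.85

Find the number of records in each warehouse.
SELECT warehouse, COUNT(*) as count
FROM inventory
GROUP BY warehouse

Result:
  WH-A: 1
  WH-C: 4
  WH-East: 1
  WH-South: 6
  WH-West: 2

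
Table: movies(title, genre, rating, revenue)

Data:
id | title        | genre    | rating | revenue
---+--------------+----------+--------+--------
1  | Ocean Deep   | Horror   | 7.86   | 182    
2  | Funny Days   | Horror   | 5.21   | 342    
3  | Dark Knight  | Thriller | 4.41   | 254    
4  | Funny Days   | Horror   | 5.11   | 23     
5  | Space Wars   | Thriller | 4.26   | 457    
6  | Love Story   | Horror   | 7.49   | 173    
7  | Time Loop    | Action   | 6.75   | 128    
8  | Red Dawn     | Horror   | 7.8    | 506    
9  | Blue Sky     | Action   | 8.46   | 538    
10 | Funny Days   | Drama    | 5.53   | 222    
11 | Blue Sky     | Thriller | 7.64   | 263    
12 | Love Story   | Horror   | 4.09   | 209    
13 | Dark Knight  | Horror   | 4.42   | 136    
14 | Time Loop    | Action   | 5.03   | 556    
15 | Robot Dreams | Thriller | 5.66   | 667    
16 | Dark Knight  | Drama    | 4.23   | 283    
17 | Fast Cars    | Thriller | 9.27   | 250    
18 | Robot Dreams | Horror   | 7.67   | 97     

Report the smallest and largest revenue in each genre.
SELECT genre, MIN(revenue), MAX(revenue)
FROM movies
GROUP BY genre

Result:
  Action: min=128, max=556
  Drama: min=222, max=283
  Horror: min=23, max=506
  Thriller: min=250, max=667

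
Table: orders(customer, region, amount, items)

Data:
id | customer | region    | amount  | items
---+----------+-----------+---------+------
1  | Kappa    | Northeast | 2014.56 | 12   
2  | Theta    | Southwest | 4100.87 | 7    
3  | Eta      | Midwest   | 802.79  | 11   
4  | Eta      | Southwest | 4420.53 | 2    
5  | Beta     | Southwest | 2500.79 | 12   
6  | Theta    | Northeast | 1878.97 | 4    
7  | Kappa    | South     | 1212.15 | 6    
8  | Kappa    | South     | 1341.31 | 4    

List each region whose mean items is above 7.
SELECT region, AVG(items)
FROM orders
GROUP BY region
HAVING AVG(items) > 7

Result:
  Midwest: avg=11.00
  Northeast: avg=8.00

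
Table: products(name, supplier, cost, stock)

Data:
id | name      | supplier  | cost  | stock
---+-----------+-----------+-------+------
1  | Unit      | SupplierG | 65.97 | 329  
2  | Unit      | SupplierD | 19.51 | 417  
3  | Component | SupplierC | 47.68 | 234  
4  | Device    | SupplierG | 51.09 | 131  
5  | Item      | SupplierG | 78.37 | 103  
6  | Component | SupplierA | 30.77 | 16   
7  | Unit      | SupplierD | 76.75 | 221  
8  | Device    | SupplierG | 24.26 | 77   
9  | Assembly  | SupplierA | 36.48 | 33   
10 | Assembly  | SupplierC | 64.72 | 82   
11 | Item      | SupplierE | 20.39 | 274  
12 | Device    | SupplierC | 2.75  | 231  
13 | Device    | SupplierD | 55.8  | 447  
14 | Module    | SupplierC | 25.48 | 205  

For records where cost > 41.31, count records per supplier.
SELECT supplier, COUNT(*)
FROM products
WHERE cost > 41.31
GROUP BY supplier

Note: WHERE filters rows before grouping.

Result:
  SupplierC: 2
  SupplierD: 2
  SupplierG: 3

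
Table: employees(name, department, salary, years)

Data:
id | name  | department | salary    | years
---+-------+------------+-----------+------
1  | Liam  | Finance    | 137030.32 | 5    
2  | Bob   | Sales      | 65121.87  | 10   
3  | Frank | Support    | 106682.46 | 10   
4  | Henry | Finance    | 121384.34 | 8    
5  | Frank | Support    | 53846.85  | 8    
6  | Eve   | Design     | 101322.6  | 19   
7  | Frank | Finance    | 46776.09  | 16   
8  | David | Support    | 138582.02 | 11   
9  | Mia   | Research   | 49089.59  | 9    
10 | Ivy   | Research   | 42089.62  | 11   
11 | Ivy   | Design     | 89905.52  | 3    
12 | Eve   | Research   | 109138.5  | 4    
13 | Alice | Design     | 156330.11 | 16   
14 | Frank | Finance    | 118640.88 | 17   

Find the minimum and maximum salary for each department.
SELECT department, MIN(salary), MAX(salary)
FROM employees
GROUP BY department

Result:
  Design: min=89905.52, max=156330.11
  Finance: min=46776.09, max=137030.32
  Research: min=42089.62, max=109138.50
  Sales: min=65121.87, max=65121.87
  Support: min=53846.85, max=138582.02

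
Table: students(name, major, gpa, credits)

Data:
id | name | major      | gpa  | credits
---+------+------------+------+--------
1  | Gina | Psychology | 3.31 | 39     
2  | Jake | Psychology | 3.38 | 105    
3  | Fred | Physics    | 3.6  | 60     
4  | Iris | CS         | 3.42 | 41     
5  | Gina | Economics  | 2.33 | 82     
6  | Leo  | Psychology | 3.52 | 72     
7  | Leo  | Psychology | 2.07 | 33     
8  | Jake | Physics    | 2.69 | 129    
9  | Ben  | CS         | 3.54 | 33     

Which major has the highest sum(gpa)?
SELECT major, SUM(gpa) as val
FROM students
GROUP BY major
ORDER BY val DESC
LIMIT 1

Result: Psychology with sum(gpa) = 12.28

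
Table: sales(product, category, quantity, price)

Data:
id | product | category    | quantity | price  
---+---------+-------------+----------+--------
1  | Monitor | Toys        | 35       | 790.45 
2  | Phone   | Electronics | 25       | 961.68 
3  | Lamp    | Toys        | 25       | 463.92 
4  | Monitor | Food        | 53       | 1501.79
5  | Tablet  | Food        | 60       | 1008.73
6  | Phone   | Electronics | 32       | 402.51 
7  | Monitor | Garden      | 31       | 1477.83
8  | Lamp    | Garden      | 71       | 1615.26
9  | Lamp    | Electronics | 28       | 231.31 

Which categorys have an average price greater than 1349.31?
SELECT category, AVG(price)
FROM sales
GROUP BY category
HAVING AVG(price) > 1349.31

Result:
  Garden: avg=1546.55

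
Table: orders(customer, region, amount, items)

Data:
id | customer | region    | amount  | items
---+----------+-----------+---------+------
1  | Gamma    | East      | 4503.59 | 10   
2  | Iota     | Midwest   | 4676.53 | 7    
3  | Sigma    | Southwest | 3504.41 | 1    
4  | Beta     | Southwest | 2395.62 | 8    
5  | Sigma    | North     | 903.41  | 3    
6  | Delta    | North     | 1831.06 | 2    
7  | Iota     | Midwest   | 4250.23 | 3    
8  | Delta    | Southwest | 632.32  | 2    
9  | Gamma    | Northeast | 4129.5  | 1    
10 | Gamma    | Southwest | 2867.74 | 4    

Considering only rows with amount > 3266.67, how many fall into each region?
SELECT region, COUNT(*)
FROM orders
WHERE amount > 3266.67
GROUP BY region

Note: WHERE filters rows before grouping.

Result:
  East: 1
  Midwest: 2
  Northeast: 1
  Southwest: 1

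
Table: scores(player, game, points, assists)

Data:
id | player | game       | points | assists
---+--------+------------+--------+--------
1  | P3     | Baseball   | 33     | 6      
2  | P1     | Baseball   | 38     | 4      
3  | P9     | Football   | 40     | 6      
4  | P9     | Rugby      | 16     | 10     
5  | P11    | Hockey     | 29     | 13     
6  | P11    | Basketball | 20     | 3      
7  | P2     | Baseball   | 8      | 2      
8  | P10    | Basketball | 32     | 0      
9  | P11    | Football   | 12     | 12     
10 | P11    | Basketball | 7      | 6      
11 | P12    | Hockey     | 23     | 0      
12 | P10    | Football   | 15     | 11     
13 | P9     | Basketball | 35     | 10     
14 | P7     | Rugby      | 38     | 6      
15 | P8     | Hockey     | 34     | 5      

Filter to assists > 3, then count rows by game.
SELECT game, COUNT(*)
FROM scores
WHERE assists > 3
GROUP BY game

Note: WHERE filters rows before grouping.

Result:
  Baseball: 2
  Basketball: 2
  Football: 3
  Hockey: 2
  Rugby: 2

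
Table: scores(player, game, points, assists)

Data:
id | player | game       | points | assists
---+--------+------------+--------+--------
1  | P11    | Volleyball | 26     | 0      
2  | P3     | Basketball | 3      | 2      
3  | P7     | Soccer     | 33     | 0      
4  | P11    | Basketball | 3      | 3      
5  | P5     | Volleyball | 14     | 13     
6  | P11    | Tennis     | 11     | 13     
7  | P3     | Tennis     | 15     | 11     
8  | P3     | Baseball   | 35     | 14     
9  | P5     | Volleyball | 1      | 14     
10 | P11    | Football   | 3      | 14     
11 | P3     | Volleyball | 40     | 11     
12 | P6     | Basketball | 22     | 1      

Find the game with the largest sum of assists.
SELECT game, SUM(assists) as val
FROM scores
GROUP BY game
ORDER BY val DESC
LIMIT 1

Result: Volleyball with sum(assists) = 38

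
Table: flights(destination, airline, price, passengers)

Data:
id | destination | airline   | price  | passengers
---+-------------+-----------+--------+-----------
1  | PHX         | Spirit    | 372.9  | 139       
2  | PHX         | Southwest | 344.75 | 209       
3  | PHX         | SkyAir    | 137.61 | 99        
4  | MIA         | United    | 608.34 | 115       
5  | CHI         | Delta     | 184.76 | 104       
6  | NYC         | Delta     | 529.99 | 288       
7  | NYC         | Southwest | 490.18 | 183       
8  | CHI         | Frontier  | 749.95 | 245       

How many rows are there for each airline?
SELECT airline, COUNT(*) as count
FROM flights
GROUP BY airline

Result:
  Delta: 2
  Frontier: 1
  SkyAir: 1
  Southwest: 2
  Spirit: 1
  United: 1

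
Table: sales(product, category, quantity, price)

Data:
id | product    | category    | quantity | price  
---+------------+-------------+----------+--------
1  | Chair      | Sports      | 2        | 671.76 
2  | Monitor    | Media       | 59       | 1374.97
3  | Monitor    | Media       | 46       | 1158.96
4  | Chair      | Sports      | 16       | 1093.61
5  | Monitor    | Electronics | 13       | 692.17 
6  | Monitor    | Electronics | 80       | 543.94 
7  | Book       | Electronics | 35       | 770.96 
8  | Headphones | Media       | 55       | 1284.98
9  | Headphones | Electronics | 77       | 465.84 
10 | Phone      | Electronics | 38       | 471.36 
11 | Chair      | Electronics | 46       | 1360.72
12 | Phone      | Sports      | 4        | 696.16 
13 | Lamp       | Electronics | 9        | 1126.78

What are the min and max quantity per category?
SELECT category, MIN(quantity), MAX(quantity)
FROM sales
GROUP BY category

Result:
  Electronics: min=9, max=80
  Media: min=46, max=59
  Sports: min=2, max=16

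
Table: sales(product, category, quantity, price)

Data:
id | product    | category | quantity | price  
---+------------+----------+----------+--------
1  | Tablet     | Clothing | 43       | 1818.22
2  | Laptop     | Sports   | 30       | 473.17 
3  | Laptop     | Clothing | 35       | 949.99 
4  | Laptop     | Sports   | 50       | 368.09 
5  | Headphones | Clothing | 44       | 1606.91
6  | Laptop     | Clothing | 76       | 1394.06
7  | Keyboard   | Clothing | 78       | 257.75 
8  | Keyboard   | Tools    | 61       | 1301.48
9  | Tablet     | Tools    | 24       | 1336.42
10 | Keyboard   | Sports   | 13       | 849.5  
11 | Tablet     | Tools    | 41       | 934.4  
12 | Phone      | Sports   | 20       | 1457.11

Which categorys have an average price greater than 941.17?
SELECT category, AVG(price)
FROM sales
GROUP BY category
HAVING AVG(price) > 941.17

Result:
  Clothing: avg=1205.39
  Tools: avg=1190.77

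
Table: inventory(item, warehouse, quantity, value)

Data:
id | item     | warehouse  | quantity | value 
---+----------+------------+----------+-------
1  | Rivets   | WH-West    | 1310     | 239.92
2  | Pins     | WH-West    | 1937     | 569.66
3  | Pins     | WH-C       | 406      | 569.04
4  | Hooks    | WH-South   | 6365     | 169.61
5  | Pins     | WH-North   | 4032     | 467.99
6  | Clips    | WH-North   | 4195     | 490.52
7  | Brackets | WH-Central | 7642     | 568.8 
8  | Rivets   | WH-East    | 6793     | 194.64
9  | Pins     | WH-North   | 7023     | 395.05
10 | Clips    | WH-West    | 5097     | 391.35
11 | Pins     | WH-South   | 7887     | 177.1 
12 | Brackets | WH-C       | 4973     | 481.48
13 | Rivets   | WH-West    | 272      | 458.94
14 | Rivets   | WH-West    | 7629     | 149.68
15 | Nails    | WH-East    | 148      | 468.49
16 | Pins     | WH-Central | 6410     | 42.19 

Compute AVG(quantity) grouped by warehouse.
SELECT warehouse, AVG(quantity) as result
FROM inventory
GROUP BY warehouse

Result:
  WH-C: 2689.50
  WH-Central: 7026.00
  WH-East: 3470.50
  WH-North: 5083.33
  WH-South: 7126.00
  WH-West: 3249.00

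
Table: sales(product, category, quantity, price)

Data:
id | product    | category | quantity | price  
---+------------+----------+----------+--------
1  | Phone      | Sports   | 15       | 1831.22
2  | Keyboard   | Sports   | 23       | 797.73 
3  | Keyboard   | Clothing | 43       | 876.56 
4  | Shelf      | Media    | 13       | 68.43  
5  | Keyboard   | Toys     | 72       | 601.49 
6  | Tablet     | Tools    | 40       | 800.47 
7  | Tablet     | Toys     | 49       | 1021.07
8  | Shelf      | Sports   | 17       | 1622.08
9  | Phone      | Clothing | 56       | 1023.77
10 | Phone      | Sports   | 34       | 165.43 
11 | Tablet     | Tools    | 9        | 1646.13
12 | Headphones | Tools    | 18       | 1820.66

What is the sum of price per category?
SELECT category, SUM(price) as result
FROM sales
GROUP BY category

Result:
  Clothing: 1900.33
  Media: 68.43
  Sports: 4416.46
  Tools: 4267.26
  Toys: 1622.56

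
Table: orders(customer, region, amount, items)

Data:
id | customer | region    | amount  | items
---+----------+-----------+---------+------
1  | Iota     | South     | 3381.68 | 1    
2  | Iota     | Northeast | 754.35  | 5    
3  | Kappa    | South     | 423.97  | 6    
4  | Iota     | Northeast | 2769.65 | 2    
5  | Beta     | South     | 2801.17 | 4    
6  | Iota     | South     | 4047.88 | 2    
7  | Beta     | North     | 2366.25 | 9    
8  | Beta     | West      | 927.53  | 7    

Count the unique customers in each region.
SELECT region, COUNT(DISTINCT customer)
FROM orders
GROUP BY region

Result:
  North: 1 distinct
  Northeast: 1 distinct
  South: 3 distinct
  West: 1 distinct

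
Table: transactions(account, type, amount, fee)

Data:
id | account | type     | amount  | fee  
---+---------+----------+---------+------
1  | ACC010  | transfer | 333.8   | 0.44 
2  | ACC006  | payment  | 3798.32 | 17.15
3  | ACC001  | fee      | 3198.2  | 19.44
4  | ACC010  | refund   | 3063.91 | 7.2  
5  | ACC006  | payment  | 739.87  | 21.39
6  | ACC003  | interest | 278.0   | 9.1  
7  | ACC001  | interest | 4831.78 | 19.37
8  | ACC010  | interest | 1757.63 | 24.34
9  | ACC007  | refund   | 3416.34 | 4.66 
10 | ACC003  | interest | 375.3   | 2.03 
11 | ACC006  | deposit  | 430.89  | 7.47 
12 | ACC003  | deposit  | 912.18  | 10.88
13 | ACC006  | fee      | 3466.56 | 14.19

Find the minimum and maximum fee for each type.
SELECT type, MIN(fee), MAX(fee)
FROM transactions
GROUP BY type

Result:
  deposit: min=7.47, max=10.88
  fee: min=14.19, max=19.44
  interest: min=2.03, max=24.34
  payment: min=17.15, max=21.39
  refund: min=4.66, max=7.20
  transfer: min=0.44, max=0.44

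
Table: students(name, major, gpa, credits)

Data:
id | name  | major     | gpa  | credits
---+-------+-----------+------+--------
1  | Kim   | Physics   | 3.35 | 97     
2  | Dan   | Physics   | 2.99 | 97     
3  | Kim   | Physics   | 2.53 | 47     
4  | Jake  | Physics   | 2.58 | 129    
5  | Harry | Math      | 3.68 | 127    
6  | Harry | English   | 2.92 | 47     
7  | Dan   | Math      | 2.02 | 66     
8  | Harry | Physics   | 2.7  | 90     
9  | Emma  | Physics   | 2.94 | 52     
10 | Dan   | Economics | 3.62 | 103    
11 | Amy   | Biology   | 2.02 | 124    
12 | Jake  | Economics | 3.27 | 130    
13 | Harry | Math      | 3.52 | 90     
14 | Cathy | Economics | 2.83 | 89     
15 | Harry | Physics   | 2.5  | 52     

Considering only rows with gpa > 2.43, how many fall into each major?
SELECT major, COUNT(*)
FROM students
WHERE gpa > 2.43
GROUP BY major

Note: WHERE filters rows before grouping.

Result:
  Economics: 3
  English: 1
  Math: 2
  Physics: 7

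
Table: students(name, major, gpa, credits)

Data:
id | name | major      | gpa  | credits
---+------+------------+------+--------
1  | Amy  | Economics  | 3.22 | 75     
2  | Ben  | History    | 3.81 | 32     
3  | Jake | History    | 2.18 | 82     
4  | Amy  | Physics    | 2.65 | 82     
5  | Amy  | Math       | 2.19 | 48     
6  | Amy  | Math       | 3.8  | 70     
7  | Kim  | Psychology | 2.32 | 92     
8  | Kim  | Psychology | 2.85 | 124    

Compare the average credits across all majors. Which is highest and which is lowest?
SELECT major, AVG(credits)
FROM students
GROUP BY major
ORDER BY AVG(credits)

All groups:
  History: 57.00
  Math: 59.00
  Economics: 75.00
  Physics: 82.00
  Psychology: 108.00

Highest: Psychology (108.00)
Lowest: History (57.00)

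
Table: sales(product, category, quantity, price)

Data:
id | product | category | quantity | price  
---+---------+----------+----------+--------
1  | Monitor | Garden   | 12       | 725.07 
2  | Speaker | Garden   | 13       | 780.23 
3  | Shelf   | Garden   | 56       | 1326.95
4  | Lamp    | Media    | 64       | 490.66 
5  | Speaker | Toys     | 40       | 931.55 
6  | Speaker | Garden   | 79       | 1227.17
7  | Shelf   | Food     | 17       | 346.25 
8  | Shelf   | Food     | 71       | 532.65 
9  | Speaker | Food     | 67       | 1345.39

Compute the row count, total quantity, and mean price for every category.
SELECT category,
       COUNT(*) as cnt,
       SUM(quantity) as total_quantity,
       AVG(price) as avg_price
FROM sales
GROUP BY category

Result:
  Food: 3 records, 155 total quantity, 741.43 avg price
  Garden: 4 records, 160 total quantity, 1014.86 avg price
  Media: 1 records, 64 total quantity, 490.66 avg price
  Toys: 1 records, 40 total quantity, 931.55 avg price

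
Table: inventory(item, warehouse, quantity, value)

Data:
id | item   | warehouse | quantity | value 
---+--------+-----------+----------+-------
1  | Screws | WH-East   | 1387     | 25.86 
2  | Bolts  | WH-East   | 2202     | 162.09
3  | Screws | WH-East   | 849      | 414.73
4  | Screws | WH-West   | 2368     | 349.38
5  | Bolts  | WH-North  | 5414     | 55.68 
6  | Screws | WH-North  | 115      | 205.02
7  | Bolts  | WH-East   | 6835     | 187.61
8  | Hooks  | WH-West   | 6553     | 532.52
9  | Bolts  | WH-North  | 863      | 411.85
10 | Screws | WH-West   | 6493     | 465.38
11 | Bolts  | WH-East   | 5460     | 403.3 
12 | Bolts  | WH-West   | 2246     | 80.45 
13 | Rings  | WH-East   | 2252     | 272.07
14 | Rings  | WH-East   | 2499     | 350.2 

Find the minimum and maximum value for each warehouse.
SELECT warehouse, MIN(value), MAX(value)
FROM inventory
GROUP BY warehouse

Result:
  WH-East: min=25.86, max=414.73
  WH-North: min=55.68, max=411.85
  WH-West: min=80.45, max=532.52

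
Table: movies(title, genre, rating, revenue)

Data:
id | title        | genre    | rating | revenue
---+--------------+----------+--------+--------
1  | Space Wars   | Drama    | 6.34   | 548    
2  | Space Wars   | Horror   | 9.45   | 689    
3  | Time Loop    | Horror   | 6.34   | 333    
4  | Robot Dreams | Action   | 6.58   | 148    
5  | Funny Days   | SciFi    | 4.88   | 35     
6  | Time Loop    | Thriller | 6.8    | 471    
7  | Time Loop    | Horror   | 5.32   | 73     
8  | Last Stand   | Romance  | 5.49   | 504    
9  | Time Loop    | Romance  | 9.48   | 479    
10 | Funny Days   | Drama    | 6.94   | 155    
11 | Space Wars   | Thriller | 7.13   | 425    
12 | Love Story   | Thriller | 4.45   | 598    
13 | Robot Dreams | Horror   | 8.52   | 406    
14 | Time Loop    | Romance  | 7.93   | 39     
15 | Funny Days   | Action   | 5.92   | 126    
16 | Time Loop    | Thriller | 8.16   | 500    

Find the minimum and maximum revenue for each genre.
SELECT genre, MIN(revenue), MAX(revenue)
FROM movies
GROUP BY genre

Result:
  Action: min=126, max=148
  Drama: min=155, max=548
  Horror: min=73, max=689
  Romance: min=39, max=504
  SciFi: min=35, max=35
  Thriller: min=425, max=598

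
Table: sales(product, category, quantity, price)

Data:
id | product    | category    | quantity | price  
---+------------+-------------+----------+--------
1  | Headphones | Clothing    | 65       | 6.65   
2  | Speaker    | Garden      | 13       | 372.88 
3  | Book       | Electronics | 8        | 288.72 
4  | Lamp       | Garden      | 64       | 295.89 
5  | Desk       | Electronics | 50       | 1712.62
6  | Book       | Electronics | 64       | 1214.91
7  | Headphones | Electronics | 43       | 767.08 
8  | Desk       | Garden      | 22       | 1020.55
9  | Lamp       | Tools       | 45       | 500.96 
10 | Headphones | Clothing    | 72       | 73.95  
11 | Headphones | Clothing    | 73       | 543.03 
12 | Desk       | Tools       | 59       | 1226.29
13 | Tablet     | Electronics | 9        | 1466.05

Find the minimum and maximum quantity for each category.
SELECT category, MIN(quantity), MAX(quantity)
FROM sales
GROUP BY category

Result:
  Clothing: min=65, max=73
  Electronics: min=8, max=64
  Garden: min=13, max=64
  Tools: min=45, max=59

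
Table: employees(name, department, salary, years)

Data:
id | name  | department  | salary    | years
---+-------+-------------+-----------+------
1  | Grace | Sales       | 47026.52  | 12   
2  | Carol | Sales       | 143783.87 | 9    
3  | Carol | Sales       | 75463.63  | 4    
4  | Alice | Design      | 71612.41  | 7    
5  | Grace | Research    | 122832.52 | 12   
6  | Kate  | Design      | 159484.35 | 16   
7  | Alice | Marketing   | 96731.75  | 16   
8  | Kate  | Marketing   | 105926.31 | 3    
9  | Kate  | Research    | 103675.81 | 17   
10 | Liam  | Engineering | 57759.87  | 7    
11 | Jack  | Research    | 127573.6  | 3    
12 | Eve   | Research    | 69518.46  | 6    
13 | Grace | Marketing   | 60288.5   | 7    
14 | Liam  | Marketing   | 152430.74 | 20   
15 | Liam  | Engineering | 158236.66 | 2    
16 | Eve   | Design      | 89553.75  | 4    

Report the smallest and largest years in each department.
SELECT department, MIN(years), MAX(years)
FROM employees
GROUP BY department

Result:
  Design: min=4, max=16
  Engineering: min=2, max=7
  Marketing: min=3, max=20
  Research: min=3, max=17
  Sales: min=4, max=12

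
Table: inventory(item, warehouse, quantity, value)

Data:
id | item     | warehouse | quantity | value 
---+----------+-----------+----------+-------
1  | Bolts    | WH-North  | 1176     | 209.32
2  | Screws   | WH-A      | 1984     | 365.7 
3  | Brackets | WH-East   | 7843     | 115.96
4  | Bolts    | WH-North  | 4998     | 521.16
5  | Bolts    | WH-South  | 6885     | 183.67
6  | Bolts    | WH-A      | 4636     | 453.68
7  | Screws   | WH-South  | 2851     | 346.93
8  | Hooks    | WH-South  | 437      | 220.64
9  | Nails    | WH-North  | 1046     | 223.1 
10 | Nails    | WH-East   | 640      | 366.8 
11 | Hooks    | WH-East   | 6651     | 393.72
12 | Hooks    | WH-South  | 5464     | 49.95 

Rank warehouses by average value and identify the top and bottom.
SELECT warehouse, AVG(value)
FROM inventory
GROUP BY warehouse
ORDER BY AVG(value)

All groups:
  WH-South: 200.30
  WH-East: 292.16
  WH-North: 317.86
  WH-A: 409.69

Highest: WH-A (409.69)
Lowest: WH-South (200.30)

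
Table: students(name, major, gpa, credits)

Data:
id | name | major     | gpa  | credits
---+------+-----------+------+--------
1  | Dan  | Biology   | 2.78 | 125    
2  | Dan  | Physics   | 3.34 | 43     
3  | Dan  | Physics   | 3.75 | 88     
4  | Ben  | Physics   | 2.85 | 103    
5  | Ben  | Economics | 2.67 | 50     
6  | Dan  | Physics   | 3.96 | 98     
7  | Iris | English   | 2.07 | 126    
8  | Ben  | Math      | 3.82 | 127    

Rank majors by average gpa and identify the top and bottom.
SELECT major, AVG(gpa)
FROM students
GROUP BY major
ORDER BY AVG(gpa)

All groups:
  English: 2.07
  Economics: 2.67
  Biology: 2.78
  Physics: 3.48
  Math: 3.82

Highest: Math (3.82)
Lowest: English (2.07)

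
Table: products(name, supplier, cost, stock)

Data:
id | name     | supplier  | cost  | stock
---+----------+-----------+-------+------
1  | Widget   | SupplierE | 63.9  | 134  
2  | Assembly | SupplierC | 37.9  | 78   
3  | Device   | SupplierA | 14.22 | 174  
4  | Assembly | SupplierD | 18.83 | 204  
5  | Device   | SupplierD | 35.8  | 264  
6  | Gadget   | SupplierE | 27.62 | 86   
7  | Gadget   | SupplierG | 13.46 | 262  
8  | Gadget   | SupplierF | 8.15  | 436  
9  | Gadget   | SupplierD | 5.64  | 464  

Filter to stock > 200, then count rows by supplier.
SELECT supplier, COUNT(*)
FROM products
WHERE stock > 200
GROUP BY supplier

Note: WHERE filters rows before grouping.

Result:
  SupplierD: 3
  SupplierF: 1
  SupplierG: 1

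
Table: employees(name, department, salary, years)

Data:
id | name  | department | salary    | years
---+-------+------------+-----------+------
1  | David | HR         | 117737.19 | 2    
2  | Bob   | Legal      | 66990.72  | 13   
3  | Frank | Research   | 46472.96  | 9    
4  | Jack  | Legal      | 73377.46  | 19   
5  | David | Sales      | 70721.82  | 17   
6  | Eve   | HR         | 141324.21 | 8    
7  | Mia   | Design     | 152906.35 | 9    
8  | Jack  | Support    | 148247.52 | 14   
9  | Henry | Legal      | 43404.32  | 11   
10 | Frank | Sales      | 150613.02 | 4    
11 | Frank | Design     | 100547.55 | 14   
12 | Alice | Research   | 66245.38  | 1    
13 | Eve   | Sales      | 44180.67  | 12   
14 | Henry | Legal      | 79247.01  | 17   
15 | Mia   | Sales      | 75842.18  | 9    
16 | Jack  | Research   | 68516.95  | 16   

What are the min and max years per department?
SELECT department, MIN(years), MAX(years)
FROM employees
GROUP BY department

Result:
  Design: min=9, max=14
  HR: min=2, max=8
  Legal: min=11, max=19
  Research: min=1, max=16
  Sales: min=4, max=17
  Support: min=14, max=14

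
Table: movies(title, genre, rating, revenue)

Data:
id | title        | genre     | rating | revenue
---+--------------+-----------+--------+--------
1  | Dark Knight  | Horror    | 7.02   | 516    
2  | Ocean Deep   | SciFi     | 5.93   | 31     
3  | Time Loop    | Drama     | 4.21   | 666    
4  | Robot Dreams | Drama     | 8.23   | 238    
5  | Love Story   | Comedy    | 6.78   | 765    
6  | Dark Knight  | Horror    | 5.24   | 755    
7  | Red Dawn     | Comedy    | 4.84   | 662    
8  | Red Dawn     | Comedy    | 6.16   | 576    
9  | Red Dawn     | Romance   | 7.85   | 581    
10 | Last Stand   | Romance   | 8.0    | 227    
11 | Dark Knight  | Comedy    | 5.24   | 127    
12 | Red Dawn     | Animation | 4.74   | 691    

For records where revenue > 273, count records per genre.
SELECT genre, COUNT(*)
FROM movies
WHERE revenue > 273
GROUP BY genre

Note: WHERE filters rows before grouping.

Result:
  Animation: 1
  Comedy: 3
  Drama: 1
  Horror: 2
  Romance: 1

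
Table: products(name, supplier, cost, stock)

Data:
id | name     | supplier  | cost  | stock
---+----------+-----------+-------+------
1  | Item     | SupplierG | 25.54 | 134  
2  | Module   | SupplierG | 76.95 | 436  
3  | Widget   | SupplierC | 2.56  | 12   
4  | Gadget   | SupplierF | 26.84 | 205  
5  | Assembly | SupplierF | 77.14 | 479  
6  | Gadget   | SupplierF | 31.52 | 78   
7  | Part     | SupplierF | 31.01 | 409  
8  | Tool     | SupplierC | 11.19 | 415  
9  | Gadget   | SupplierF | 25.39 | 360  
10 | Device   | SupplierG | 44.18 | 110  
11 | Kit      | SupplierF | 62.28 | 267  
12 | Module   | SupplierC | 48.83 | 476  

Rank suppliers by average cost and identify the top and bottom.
SELECT supplier, AVG(cost)
FROM products
GROUP BY supplier
ORDER BY AVG(cost)

All groups:
  SupplierC: 20.86
  SupplierF: 42.36
  SupplierG: 48.89

Highest: SupplierG (48.89)
Lowest: SupplierC (20.86)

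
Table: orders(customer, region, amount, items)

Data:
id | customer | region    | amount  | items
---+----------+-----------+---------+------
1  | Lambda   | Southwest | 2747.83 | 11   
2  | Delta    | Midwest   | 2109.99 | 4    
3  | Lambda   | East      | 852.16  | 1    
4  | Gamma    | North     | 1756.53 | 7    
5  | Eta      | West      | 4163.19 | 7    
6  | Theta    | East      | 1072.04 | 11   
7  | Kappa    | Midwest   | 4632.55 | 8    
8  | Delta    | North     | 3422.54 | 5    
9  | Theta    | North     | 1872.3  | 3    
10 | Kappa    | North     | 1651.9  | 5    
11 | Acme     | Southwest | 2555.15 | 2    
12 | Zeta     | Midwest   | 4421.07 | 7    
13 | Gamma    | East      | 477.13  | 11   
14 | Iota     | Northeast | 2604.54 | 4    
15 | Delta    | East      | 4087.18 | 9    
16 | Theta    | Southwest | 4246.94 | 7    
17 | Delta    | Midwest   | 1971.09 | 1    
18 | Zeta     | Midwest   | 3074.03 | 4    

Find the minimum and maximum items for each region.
SELECT region, MIN(items), MAX(items)
FROM orders
GROUP BY region

Result:
  East: min=1, max=11
  Midwest: min=1, max=8
  North: min=3, max=7
  Northeast: min=4, max=4
  Southwest: min=2, max=11
  West: min=7, max=7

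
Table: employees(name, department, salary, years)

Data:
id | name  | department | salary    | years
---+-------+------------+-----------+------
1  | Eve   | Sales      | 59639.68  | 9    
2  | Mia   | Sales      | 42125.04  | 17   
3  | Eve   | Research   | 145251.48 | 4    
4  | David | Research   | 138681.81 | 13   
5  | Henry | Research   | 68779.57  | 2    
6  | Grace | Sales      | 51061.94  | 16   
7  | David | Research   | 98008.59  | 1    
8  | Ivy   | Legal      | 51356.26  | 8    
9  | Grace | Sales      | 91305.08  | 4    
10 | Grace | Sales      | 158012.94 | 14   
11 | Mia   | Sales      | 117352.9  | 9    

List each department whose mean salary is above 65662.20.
SELECT department, AVG(salary)
FROM employees
GROUP BY department
HAVING AVG(salary) > 65662.20

Result:
  Research: avg=112680.36
  Sales: avg=86582.93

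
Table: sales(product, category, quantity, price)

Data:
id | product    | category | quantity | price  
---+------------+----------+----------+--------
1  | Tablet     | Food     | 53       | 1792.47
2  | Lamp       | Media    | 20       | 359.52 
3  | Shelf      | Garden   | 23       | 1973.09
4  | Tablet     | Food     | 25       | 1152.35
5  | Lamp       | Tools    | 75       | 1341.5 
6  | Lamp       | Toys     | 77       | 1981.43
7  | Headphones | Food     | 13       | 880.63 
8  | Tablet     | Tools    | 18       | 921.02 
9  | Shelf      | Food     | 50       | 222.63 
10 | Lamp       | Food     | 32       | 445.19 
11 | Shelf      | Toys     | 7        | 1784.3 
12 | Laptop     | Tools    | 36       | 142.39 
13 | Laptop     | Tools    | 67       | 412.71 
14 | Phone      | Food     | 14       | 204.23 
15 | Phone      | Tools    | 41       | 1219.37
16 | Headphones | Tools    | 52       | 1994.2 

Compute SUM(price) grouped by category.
SELECT category, SUM(price) as result
FROM sales
GROUP BY category

Result:
  Food: 4697.50
  Garden: 1973.09
  Media: 359.52
  Tools: 6031.19
  Toys: 3765.73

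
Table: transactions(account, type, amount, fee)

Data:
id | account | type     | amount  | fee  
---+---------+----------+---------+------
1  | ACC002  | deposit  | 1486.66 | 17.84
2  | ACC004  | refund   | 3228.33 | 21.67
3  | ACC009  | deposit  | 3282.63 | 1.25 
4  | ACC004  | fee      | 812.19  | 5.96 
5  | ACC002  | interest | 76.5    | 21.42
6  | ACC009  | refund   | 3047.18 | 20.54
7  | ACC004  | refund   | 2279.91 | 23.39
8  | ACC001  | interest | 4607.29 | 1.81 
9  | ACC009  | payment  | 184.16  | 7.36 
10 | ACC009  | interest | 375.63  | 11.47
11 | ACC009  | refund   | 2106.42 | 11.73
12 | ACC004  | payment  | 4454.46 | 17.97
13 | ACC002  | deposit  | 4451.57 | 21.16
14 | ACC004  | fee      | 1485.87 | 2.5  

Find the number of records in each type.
SELECT type, COUNT(*) as count
FROM transactions
GROUP BY type

Result:
  deposit: 3
  fee: 2
  interest: 3
  payment: 2
  refund: 4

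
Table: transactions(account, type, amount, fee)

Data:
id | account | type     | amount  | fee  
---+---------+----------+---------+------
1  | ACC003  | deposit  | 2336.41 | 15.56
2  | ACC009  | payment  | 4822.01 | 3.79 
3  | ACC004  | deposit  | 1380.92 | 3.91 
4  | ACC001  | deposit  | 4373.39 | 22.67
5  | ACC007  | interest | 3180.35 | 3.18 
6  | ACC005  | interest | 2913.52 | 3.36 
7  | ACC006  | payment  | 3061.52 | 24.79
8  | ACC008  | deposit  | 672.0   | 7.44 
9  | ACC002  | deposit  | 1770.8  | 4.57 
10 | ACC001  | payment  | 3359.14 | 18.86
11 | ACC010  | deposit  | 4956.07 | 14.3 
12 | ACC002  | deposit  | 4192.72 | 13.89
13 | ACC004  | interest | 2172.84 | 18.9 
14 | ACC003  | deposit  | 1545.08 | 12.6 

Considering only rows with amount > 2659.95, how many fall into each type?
SELECT type, COUNT(*)
FROM transactions
WHERE amount > 2659.95
GROUP BY type

Note: WHERE filters rows before grouping.

Result:
  deposit: 3
  interest: 2
  payment: 3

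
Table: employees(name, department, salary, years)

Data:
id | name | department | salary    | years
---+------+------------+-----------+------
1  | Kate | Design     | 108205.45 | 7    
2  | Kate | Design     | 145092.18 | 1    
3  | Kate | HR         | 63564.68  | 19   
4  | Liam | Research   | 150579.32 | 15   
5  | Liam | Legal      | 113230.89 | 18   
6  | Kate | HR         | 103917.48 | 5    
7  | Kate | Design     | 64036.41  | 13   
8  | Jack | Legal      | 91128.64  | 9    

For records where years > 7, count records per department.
SELECT department, COUNT(*)
FROM employees
WHERE years > 7
GROUP BY department

Note: WHERE filters rows before grouping.

Result:
  Design: 1
  HR: 1
  Legal: 2
  Research: 1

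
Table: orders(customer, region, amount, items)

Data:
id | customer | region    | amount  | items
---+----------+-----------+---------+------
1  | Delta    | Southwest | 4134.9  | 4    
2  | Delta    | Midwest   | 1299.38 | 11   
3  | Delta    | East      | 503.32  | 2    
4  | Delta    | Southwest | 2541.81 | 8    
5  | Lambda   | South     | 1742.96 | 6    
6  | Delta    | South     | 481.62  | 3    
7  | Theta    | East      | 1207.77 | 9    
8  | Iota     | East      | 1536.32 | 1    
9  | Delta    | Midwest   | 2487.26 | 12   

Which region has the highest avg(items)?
SELECT region, AVG(items) as val
FROM orders
GROUP BY region
ORDER BY val DESC
LIMIT 1

Result: Midwest with avg(items) = 11.50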